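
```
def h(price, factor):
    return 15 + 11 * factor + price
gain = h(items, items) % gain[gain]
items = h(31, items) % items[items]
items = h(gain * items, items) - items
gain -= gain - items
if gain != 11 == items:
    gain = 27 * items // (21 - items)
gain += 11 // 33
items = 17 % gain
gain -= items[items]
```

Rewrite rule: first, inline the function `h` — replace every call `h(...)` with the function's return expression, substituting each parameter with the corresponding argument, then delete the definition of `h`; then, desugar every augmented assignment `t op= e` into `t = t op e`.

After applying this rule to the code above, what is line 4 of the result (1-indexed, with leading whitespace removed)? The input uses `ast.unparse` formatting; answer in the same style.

gain = gain - (gain - items)

Transformed code:
gain = (15 + 11 * items + items) % gain[gain]
items = (15 + 11 * items + 31) % items[items]
items = 15 + 11 * items + gain * items - items
gain = gain - (gain - items)
if gain != 11 == items:
    gain = 27 * items // (21 - items)
gain = gain + 11 // 33
items = 17 % gain
gain = gain - items[items]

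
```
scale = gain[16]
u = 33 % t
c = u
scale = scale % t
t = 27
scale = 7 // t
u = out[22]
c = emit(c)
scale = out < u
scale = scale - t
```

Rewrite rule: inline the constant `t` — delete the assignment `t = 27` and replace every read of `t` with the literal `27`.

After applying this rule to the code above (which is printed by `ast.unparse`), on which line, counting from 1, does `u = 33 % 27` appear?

2

Transformed code:
scale = gain[16]
u = 33 % 27
c = u
scale = scale % 27
scale = 7 // 27
u = out[22]
c = emit(c)
scale = out < u
scale = scale - 27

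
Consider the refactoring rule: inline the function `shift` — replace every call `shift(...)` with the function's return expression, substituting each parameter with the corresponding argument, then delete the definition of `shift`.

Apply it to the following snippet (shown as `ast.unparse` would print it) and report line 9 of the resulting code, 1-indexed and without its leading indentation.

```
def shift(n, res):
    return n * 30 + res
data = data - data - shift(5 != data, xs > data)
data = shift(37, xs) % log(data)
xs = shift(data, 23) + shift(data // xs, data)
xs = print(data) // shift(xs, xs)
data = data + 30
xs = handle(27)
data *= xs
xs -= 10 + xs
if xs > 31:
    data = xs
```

if xs > 31:

Transformed code:
data = data - data - ((5 != data) * 30 + (xs > data))
data = (37 * 30 + xs) % log(data)
xs = data * 30 + 23 + (data // xs * 30 + data)
xs = print(data) // (xs * 30 + xs)
data = data + 30
xs = handle(27)
data *= xs
xs -= 10 + xs
if xs > 31:
    data = xs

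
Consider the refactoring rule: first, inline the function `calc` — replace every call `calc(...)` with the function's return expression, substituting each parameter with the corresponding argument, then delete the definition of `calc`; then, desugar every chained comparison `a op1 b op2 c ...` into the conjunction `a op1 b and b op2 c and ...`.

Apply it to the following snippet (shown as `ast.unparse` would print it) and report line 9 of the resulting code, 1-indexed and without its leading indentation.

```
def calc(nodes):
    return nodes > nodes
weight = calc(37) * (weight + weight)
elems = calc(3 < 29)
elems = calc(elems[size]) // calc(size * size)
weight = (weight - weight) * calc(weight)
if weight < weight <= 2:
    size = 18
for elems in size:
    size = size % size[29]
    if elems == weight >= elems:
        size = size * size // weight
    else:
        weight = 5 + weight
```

if elems == weight and weight >= elems:

Transformed code:
weight = (37 > 37) * (weight + weight)
elems = (3 < 29) > (3 < 29)
elems = (elems[size] > elems[size]) // (size * size > size * size)
weight = (weight - weight) * (weight > weight)
if weight < weight and weight <= 2:
    size = 18
for elems in size:
    size = size % size[29]
    if elems == weight and weight >= elems:
        size = size * size // weight
    else:
        weight = 5 + weight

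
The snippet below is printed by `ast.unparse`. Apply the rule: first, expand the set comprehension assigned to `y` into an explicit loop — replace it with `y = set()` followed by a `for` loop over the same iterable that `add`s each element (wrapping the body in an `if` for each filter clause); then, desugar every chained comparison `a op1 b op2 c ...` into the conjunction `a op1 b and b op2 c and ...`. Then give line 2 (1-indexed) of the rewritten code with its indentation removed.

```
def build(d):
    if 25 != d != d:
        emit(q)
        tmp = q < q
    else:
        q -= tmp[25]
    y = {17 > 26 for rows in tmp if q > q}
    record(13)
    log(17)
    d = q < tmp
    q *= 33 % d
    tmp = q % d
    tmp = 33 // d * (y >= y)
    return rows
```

if 25 != d and d != d:

Transformed code:
def build(d):
    if 25 != d and d != d:
        emit(q)
        tmp = q < q
    else:
        q -= tmp[25]
    y = set()
    for rows in tmp:
        if q > q:
            y.add(17 > 26)
    record(13)
    log(17)
    d = q < tmp
    q *= 33 % d
    tmp = q % d
    tmp = 33 // d * (y >= y)
    return rows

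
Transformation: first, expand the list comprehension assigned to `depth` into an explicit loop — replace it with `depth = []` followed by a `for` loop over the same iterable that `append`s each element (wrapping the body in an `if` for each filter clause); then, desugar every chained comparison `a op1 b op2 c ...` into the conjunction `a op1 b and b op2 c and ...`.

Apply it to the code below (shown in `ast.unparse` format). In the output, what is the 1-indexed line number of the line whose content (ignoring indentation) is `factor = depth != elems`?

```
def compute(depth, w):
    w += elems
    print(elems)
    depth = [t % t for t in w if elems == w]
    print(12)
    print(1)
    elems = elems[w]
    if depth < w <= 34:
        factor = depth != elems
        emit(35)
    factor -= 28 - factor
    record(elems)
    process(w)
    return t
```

12

Transformed code:
def compute(depth, w):
    w += elems
    print(elems)
    depth = []
    for t in w:
        if elems == w:
            depth.append(t % t)
    print(12)
    print(1)
    elems = elems[w]
    if depth < w and w <= 34:
        factor = depth != elems
        emit(35)
    factor -= 28 - factor
    record(elems)
    process(w)
    return t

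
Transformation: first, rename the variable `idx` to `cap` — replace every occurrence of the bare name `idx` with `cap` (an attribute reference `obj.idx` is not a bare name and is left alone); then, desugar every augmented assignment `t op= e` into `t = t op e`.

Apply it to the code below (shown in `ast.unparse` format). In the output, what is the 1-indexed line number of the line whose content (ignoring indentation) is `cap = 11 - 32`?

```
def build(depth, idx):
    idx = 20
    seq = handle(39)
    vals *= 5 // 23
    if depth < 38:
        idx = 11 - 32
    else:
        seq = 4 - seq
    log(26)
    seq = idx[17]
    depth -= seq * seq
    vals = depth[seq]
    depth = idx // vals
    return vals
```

Transformed code:
def build(depth, cap):
    cap = 20
    seq = handle(39)
    vals = vals * (5 // 23)
    if depth < 38:
        cap = 11 - 32
    else:
        seq = 4 - seq
    log(26)
    seq = cap[17]
    depth = depth - seq * seq
    vals = depth[seq]
    depth = cap // vals
    return vals

6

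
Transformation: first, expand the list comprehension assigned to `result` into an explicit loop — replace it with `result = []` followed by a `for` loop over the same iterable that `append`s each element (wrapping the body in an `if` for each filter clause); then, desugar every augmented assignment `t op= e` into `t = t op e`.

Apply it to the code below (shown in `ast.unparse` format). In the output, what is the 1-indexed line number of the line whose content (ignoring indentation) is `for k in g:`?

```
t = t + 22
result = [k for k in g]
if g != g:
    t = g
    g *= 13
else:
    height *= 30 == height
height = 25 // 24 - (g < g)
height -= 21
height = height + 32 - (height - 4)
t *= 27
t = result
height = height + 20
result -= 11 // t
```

3

Transformed code:
t = t + 22
result = []
for k in g:
    result.append(k)
if g != g:
    t = g
    g = g * 13
else:
    height = height * (30 == height)
height = 25 // 24 - (g < g)
height = height - 21
height = height + 32 - (height - 4)
t = t * 27
t = result
height = height + 20
result = result - 11 // t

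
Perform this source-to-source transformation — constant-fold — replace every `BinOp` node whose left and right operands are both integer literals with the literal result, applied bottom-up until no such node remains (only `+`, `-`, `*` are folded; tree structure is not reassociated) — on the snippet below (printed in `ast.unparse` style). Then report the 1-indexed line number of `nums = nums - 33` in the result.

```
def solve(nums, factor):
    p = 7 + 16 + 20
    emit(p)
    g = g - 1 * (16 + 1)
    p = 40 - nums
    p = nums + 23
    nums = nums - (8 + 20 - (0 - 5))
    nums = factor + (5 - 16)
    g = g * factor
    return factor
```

7

Transformed code:
def solve(nums, factor):
    p = 43
    emit(p)
    g = g - 17
    p = 40 - nums
    p = nums + 23
    nums = nums - 33
    nums = factor + -11
    g = g * factor
    return factor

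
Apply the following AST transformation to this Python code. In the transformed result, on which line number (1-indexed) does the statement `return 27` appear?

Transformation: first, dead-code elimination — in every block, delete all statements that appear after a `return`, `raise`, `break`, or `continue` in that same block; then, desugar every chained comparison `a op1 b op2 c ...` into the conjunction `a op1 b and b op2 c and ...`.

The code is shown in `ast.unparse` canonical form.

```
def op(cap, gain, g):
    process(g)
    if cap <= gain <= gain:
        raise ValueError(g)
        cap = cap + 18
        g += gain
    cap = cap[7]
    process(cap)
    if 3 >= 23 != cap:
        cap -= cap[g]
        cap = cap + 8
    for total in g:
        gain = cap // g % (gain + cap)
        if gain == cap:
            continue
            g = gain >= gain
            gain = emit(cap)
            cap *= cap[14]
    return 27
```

14

Transformed code:
def op(cap, gain, g):
    process(g)
    if cap <= gain and gain <= gain:
        raise ValueError(g)
    cap = cap[7]
    process(cap)
    if 3 >= 23 and 23 != cap:
        cap -= cap[g]
        cap = cap + 8
    for total in g:
        gain = cap // g % (gain + cap)
        if gain == cap:
            continue
    return 27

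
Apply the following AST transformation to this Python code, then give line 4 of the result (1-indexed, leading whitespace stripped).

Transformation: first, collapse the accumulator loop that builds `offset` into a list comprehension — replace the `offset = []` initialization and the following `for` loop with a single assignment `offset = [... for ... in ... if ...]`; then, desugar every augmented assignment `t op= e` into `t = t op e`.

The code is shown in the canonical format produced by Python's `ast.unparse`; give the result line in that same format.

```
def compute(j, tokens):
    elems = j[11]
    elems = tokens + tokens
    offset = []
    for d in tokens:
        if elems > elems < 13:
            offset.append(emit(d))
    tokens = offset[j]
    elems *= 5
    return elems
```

Transformed code:
def compute(j, tokens):
    elems = j[11]
    elems = tokens + tokens
    offset = [emit(d) for d in tokens if elems > elems < 13]
    tokens = offset[j]
    elems = elems * 5
    return elems

offset = [emit(d) for d in tokens if elems > elems < 13]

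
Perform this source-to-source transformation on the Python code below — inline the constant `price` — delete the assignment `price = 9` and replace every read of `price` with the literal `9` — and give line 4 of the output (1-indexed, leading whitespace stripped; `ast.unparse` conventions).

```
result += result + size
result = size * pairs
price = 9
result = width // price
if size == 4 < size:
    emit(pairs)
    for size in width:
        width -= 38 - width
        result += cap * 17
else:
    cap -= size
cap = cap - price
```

if size == 4 < size:

Transformed code:
result += result + size
result = size * pairs
result = width // 9
if size == 4 < size:
    emit(pairs)
    for size in width:
        width -= 38 - width
        result += cap * 17
else:
    cap -= size
cap = cap - 9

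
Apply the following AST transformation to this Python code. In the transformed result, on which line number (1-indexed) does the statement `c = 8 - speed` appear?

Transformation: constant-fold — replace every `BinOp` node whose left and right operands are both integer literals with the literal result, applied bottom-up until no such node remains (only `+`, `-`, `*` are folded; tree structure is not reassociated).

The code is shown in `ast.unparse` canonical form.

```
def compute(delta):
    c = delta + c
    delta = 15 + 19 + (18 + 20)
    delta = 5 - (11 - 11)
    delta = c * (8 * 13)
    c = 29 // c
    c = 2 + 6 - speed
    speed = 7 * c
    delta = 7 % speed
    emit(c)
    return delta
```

Transformed code:
def compute(delta):
    c = delta + c
    delta = 72
    delta = 5
    delta = c * 104
    c = 29 // c
    c = 8 - speed
    speed = 7 * c
    delta = 7 % speed
    emit(c)
    return delta

7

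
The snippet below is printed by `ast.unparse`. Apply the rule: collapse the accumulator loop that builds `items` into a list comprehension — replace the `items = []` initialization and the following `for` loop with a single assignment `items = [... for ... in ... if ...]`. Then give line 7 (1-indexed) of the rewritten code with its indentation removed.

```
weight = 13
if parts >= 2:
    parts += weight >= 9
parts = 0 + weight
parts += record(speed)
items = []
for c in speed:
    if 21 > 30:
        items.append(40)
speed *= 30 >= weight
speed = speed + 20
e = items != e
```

speed *= 30 >= weight

Transformed code:
weight = 13
if parts >= 2:
    parts += weight >= 9
parts = 0 + weight
parts += record(speed)
items = [40 for c in speed if 21 > 30]
speed *= 30 >= weight
speed = speed + 20
e = items != e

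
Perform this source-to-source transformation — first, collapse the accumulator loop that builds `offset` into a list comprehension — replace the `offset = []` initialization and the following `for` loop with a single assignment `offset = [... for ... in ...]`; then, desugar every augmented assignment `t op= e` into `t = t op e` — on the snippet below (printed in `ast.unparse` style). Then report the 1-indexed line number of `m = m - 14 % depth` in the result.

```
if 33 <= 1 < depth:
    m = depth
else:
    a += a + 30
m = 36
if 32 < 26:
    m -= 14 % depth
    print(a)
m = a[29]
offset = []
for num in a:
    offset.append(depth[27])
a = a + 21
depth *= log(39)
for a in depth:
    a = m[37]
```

Transformed code:
if 33 <= 1 < depth:
    m = depth
else:
    a = a + (a + 30)
m = 36
if 32 < 26:
    m = m - 14 % depth
    print(a)
m = a[29]
offset = [depth[27] for num in a]
a = a + 21
depth = depth * log(39)
for a in depth:
    a = m[37]

7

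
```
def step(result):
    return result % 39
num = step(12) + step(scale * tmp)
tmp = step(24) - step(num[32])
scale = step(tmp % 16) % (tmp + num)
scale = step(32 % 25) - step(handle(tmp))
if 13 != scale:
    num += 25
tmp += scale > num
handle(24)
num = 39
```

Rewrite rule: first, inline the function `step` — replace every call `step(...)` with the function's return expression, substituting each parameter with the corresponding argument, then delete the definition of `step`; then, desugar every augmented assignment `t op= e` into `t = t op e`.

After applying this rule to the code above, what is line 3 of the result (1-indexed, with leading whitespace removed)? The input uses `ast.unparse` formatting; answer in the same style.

scale = tmp % 16 % 39 % (tmp + num)

Transformed code:
num = 12 % 39 + scale * tmp % 39
tmp = 24 % 39 - num[32] % 39
scale = tmp % 16 % 39 % (tmp + num)
scale = 32 % 25 % 39 - handle(tmp) % 39
if 13 != scale:
    num = num + 25
tmp = tmp + (scale > num)
handle(24)
num = 39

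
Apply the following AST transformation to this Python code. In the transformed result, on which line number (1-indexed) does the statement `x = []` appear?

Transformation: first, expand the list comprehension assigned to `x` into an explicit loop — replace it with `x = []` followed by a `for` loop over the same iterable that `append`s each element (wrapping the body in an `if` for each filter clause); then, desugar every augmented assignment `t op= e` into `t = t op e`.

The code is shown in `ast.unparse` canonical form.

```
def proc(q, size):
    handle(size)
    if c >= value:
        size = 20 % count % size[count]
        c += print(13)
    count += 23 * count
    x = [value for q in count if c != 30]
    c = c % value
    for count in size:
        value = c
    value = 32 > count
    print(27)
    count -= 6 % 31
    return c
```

7

Transformed code:
def proc(q, size):
    handle(size)
    if c >= value:
        size = 20 % count % size[count]
        c = c + print(13)
    count = count + 23 * count
    x = []
    for q in count:
        if c != 30:
            x.append(value)
    c = c % value
    for count in size:
        value = c
    value = 32 > count
    print(27)
    count = count - 6 % 31
    return c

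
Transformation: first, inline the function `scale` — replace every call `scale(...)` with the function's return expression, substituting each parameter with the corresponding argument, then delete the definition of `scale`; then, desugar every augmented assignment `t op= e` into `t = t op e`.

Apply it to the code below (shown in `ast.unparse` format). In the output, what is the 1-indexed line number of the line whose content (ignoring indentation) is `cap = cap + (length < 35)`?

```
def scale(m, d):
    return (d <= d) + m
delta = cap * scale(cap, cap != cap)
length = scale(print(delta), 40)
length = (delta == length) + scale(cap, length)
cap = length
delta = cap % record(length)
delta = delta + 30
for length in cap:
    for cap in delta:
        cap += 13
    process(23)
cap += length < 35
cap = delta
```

Transformed code:
delta = cap * (((cap != cap) <= (cap != cap)) + cap)
length = (40 <= 40) + print(delta)
length = (delta == length) + ((length <= length) + cap)
cap = length
delta = cap % record(length)
delta = delta + 30
for length in cap:
    for cap in delta:
        cap = cap + 13
    process(23)
cap = cap + (length < 35)
cap = delta

11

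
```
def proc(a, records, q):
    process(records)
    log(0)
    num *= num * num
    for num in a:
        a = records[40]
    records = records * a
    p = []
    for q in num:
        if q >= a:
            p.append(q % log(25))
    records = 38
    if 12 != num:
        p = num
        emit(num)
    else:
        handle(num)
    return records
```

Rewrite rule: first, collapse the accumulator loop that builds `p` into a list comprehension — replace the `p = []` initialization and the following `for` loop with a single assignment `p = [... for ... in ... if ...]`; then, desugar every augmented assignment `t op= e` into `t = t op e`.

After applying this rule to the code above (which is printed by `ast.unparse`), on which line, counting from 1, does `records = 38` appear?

Transformed code:
def proc(a, records, q):
    process(records)
    log(0)
    num = num * (num * num)
    for num in a:
        a = records[40]
    records = records * a
    p = [q % log(25) for q in num if q >= a]
    records = 38
    if 12 != num:
        p = num
        emit(num)
    else:
        handle(num)
    return records

9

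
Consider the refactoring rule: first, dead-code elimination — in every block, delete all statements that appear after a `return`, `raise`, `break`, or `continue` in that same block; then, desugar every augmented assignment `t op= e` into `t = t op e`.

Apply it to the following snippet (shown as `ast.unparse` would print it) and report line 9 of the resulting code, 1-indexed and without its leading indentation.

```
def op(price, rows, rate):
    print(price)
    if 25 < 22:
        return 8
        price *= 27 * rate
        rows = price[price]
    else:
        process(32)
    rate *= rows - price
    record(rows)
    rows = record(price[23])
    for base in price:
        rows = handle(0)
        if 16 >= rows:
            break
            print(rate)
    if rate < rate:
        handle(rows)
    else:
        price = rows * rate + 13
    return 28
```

rows = record(price[23])

Transformed code:
def op(price, rows, rate):
    print(price)
    if 25 < 22:
        return 8
    else:
        process(32)
    rate = rate * (rows - price)
    record(rows)
    rows = record(price[23])
    for base in price:
        rows = handle(0)
        if 16 >= rows:
            break
    if rate < rate:
        handle(rows)
    else:
        price = rows * rate + 13
    return 28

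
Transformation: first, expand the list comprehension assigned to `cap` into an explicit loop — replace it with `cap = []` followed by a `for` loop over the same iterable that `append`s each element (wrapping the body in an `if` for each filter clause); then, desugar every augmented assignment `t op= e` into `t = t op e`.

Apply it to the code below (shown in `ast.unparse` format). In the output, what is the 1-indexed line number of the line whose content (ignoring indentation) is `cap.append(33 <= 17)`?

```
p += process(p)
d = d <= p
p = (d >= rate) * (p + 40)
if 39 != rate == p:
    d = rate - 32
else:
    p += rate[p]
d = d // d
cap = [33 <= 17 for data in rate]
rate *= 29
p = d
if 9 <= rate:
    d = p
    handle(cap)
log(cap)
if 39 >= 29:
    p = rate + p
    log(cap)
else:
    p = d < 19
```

Transformed code:
p = p + process(p)
d = d <= p
p = (d >= rate) * (p + 40)
if 39 != rate == p:
    d = rate - 32
else:
    p = p + rate[p]
d = d // d
cap = []
for data in rate:
    cap.append(33 <= 17)
rate = rate * 29
p = d
if 9 <= rate:
    d = p
    handle(cap)
log(cap)
if 39 >= 29:
    p = rate + p
    log(cap)
else:
    p = d < 19

11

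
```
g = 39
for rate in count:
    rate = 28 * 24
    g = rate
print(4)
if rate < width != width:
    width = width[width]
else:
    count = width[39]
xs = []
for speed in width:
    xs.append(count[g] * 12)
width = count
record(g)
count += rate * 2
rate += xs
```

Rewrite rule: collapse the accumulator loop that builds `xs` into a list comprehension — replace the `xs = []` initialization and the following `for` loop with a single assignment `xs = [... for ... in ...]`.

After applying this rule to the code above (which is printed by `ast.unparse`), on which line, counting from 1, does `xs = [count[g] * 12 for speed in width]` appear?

10

Transformed code:
g = 39
for rate in count:
    rate = 28 * 24
    g = rate
print(4)
if rate < width != width:
    width = width[width]
else:
    count = width[39]
xs = [count[g] * 12 for speed in width]
width = count
record(g)
count += rate * 2
rate += xs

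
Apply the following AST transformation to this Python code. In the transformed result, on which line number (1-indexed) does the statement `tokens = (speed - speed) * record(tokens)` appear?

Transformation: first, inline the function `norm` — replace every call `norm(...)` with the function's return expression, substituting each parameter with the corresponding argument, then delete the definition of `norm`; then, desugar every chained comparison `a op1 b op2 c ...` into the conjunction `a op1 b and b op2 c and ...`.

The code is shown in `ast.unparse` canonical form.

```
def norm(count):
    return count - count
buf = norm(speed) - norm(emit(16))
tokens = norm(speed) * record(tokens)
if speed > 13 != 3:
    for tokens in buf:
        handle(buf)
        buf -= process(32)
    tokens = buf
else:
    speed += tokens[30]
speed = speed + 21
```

Transformed code:
buf = speed - speed - (emit(16) - emit(16))
tokens = (speed - speed) * record(tokens)
if speed > 13 and 13 != 3:
    for tokens in buf:
        handle(buf)
        buf -= process(32)
    tokens = buf
else:
    speed += tokens[30]
speed = speed + 21

2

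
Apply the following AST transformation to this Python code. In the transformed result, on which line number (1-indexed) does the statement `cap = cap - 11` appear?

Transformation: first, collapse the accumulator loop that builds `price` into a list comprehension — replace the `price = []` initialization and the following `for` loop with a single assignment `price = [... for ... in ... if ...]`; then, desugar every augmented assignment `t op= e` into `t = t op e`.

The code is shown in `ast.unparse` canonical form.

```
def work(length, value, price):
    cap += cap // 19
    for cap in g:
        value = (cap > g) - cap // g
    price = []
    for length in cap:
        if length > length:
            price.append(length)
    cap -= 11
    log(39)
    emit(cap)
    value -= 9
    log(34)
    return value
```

6

Transformed code:
def work(length, value, price):
    cap = cap + cap // 19
    for cap in g:
        value = (cap > g) - cap // g
    price = [length for length in cap if length > length]
    cap = cap - 11
    log(39)
    emit(cap)
    value = value - 9
    log(34)
    return value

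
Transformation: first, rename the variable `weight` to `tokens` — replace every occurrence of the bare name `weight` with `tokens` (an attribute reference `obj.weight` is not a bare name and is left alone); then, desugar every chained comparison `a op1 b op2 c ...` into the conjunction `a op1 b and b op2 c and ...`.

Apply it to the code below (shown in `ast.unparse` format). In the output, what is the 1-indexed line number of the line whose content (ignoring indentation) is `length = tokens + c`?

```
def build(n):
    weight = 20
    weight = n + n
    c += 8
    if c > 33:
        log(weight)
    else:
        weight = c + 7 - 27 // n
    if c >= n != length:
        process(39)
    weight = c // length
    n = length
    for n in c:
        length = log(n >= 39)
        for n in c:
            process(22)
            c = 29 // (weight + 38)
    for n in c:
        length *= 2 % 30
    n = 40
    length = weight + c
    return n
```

Transformed code:
def build(n):
    tokens = 20
    tokens = n + n
    c += 8
    if c > 33:
        log(tokens)
    else:
        tokens = c + 7 - 27 // n
    if c >= n and n != length:
        process(39)
    tokens = c // length
    n = length
    for n in c:
        length = log(n >= 39)
        for n in c:
            process(22)
            c = 29 // (tokens + 38)
    for n in c:
        length *= 2 % 30
    n = 40
    length = tokens + c
    return n

21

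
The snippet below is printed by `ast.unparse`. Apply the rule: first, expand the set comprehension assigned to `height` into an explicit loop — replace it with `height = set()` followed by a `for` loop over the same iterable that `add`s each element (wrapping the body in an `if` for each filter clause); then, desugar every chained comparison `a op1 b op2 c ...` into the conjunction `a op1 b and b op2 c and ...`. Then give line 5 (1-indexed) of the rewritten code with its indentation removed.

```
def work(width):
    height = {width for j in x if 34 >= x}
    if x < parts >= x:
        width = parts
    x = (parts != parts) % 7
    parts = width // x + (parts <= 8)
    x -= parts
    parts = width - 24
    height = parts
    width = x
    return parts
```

height.add(width)

Transformed code:
def work(width):
    height = set()
    for j in x:
        if 34 >= x:
            height.add(width)
    if x < parts and parts >= x:
        width = parts
    x = (parts != parts) % 7
    parts = width // x + (parts <= 8)
    x -= parts
    parts = width - 24
    height = parts
    width = x
    return parts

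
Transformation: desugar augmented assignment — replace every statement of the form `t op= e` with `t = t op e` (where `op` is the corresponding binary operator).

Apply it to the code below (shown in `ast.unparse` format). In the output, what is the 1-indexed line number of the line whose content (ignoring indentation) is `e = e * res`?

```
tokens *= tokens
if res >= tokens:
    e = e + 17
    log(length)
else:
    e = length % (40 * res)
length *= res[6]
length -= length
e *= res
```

Transformed code:
tokens = tokens * tokens
if res >= tokens:
    e = e + 17
    log(length)
else:
    e = length % (40 * res)
length = length * res[6]
length = length - length
e = e * res

9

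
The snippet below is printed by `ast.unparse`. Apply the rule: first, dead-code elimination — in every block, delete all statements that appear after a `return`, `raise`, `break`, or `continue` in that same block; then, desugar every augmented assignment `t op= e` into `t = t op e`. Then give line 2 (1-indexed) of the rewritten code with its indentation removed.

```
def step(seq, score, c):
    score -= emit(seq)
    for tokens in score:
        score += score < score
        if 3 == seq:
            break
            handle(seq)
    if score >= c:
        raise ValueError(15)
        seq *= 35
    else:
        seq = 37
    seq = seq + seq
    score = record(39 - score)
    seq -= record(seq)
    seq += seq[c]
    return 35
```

Transformed code:
def step(seq, score, c):
    score = score - emit(seq)
    for tokens in score:
        score = score + (score < score)
        if 3 == seq:
            break
    if score >= c:
        raise ValueError(15)
    else:
        seq = 37
    seq = seq + seq
    score = record(39 - score)
    seq = seq - record(seq)
    seq = seq + seq[c]
    return 35

score = score - emit(seq)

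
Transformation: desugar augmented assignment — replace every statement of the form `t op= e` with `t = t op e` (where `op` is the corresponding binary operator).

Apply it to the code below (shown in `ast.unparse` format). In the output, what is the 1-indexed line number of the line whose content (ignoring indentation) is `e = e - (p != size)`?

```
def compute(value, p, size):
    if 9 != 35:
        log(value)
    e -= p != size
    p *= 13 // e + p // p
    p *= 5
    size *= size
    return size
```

Transformed code:
def compute(value, p, size):
    if 9 != 35:
        log(value)
    e = e - (p != size)
    p = p * (13 // e + p // p)
    p = p * 5
    size = size * size
    return size

4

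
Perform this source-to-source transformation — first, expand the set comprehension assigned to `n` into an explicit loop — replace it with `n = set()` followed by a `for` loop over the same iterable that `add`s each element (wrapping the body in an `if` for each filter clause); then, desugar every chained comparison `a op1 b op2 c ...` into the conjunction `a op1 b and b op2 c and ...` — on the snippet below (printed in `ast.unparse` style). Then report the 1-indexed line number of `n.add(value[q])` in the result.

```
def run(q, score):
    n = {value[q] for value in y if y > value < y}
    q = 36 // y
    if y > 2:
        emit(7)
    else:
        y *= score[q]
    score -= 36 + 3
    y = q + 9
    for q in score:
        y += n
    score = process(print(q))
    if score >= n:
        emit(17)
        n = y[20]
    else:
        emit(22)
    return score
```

Transformed code:
def run(q, score):
    n = set()
    for value in y:
        if y > value and value < y:
            n.add(value[q])
    q = 36 // y
    if y > 2:
        emit(7)
    else:
        y *= score[q]
    score -= 36 + 3
    y = q + 9
    for q in score:
        y += n
    score = process(print(q))
    if score >= n:
        emit(17)
        n = y[20]
    else:
        emit(22)
    return score

5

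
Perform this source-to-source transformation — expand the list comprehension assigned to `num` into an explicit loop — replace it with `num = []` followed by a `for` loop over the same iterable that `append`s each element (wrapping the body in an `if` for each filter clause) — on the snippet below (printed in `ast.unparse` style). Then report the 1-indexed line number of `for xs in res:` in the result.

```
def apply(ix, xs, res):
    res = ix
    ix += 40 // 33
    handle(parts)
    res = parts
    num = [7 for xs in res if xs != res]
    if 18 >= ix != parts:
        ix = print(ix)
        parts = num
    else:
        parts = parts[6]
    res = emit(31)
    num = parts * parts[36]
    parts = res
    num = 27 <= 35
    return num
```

Transformed code:
def apply(ix, xs, res):
    res = ix
    ix += 40 // 33
    handle(parts)
    res = parts
    num = []
    for xs in res:
        if xs != res:
            num.append(7)
    if 18 >= ix != parts:
        ix = print(ix)
        parts = num
    else:
        parts = parts[6]
    res = emit(31)
    num = parts * parts[36]
    parts = res
    num = 27 <= 35
    return num

7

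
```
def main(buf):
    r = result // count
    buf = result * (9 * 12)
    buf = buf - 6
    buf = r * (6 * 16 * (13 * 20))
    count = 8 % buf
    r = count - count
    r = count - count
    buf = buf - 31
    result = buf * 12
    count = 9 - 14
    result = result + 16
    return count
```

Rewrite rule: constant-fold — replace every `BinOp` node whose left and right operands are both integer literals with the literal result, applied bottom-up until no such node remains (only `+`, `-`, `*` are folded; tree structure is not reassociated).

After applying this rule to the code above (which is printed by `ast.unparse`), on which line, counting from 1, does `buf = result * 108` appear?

Transformed code:
def main(buf):
    r = result // count
    buf = result * 108
    buf = buf - 6
    buf = r * 24960
    count = 8 % buf
    r = count - count
    r = count - count
    buf = buf - 31
    result = buf * 12
    count = -5
    result = result + 16
    return count

3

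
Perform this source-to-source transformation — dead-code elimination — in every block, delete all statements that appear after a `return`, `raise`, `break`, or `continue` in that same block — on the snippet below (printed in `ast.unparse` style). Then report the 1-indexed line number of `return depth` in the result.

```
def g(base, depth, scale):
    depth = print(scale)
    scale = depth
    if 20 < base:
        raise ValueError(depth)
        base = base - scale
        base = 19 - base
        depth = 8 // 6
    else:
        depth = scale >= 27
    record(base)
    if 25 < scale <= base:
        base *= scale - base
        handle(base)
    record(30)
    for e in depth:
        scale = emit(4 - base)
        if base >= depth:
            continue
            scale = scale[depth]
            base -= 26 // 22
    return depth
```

17

Transformed code:
def g(base, depth, scale):
    depth = print(scale)
    scale = depth
    if 20 < base:
        raise ValueError(depth)
    else:
        depth = scale >= 27
    record(base)
    if 25 < scale <= base:
        base *= scale - base
        handle(base)
    record(30)
    for e in depth:
        scale = emit(4 - base)
        if base >= depth:
            continue
    return depth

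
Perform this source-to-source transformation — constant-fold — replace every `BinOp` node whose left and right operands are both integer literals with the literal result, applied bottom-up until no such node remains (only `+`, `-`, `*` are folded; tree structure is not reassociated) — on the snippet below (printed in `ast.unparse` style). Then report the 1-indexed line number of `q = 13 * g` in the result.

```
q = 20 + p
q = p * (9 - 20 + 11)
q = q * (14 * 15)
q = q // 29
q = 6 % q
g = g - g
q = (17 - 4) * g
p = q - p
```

Transformed code:
q = 20 + p
q = p * 0
q = q * 210
q = q // 29
q = 6 % q
g = g - g
q = 13 * g
p = q - p

7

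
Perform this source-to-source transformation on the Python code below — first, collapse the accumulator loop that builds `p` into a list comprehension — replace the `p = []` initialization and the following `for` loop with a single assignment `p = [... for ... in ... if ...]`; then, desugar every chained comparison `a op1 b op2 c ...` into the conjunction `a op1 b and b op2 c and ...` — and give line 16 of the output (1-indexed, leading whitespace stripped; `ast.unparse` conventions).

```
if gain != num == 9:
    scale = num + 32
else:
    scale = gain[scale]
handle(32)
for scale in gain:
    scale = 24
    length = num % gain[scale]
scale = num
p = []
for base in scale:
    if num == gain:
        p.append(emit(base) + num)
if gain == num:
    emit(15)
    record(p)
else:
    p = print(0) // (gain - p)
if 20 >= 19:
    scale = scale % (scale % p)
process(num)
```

if 20 >= 19:

Transformed code:
if gain != num and num == 9:
    scale = num + 32
else:
    scale = gain[scale]
handle(32)
for scale in gain:
    scale = 24
    length = num % gain[scale]
scale = num
p = [emit(base) + num for base in scale if num == gain]
if gain == num:
    emit(15)
    record(p)
else:
    p = print(0) // (gain - p)
if 20 >= 19:
    scale = scale % (scale % p)
process(num)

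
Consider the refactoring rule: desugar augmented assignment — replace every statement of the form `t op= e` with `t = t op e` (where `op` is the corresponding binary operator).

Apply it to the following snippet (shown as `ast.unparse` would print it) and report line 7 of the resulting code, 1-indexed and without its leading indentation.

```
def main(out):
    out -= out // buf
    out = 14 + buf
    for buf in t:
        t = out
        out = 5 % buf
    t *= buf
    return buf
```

t = t * buf

Transformed code:
def main(out):
    out = out - out // buf
    out = 14 + buf
    for buf in t:
        t = out
        out = 5 % buf
    t = t * buf
    return buf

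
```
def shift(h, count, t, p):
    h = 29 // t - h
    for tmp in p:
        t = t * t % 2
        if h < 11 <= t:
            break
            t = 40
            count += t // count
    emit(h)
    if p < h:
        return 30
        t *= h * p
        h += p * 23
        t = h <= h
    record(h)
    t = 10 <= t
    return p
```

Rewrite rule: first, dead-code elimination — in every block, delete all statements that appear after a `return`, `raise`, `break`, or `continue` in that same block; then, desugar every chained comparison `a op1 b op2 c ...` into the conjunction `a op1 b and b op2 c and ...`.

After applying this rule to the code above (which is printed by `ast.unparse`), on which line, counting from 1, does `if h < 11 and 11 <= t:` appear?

5

Transformed code:
def shift(h, count, t, p):
    h = 29 // t - h
    for tmp in p:
        t = t * t % 2
        if h < 11 and 11 <= t:
            break
    emit(h)
    if p < h:
        return 30
    record(h)
    t = 10 <= t
    return p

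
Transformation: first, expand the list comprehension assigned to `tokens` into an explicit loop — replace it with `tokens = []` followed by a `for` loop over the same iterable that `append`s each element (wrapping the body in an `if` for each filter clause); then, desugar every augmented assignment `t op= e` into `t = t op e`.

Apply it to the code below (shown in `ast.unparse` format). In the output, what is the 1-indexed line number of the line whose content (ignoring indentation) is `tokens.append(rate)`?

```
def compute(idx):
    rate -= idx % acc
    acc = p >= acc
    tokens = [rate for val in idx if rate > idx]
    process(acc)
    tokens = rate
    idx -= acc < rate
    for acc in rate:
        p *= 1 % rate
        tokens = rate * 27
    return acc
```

7

Transformed code:
def compute(idx):
    rate = rate - idx % acc
    acc = p >= acc
    tokens = []
    for val in idx:
        if rate > idx:
            tokens.append(rate)
    process(acc)
    tokens = rate
    idx = idx - (acc < rate)
    for acc in rate:
        p = p * (1 % rate)
        tokens = rate * 27
    return acc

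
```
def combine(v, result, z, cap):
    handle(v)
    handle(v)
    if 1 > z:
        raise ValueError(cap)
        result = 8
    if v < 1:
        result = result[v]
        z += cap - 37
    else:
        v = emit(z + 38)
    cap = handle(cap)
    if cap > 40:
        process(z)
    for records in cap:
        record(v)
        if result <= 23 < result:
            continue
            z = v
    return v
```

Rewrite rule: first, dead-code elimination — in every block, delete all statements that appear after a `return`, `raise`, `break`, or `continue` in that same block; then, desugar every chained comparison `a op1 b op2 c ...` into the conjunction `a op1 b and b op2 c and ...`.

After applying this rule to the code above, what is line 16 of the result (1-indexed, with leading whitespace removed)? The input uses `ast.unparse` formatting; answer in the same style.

Transformed code:
def combine(v, result, z, cap):
    handle(v)
    handle(v)
    if 1 > z:
        raise ValueError(cap)
    if v < 1:
        result = result[v]
        z += cap - 37
    else:
        v = emit(z + 38)
    cap = handle(cap)
    if cap > 40:
        process(z)
    for records in cap:
        record(v)
        if result <= 23 and 23 < result:
            continue
    return v

if result <= 23 and 23 < result: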